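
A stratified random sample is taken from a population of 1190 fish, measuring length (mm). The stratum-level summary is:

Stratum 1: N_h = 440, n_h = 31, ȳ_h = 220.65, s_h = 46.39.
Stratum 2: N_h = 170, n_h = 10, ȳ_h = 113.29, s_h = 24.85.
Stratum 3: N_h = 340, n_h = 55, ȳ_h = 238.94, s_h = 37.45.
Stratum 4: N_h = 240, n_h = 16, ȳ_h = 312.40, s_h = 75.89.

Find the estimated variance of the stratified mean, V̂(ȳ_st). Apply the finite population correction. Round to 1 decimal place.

V̂(ȳ_st) ≈ 25.4

V̂(ȳ_st) = Σ W_h² (1 − n_h/N_h) s_h²/n_h, with W_h = N_h/N and N = 1190:
  stratum 1: (440/1190)²·(1 − 31/440)·46.39²/31 = 8.82204
  stratum 2: (170/1190)²·(1 − 10/170)·24.85²/10 = 1.18612
  stratum 3: (340/1190)²·(1 − 55/340)·37.45²/55 = 1.7449
  stratum 4: (240/1190)²·(1 − 16/240)·75.89²/16 = 13.6652
V̂(ȳ_st) = 25.4182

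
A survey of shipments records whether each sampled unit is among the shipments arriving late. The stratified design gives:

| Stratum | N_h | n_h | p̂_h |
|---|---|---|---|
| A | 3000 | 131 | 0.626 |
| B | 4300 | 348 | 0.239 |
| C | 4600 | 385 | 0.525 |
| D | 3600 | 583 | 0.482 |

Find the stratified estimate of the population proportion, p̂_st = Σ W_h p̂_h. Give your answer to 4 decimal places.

p̂_st ≈ 0.4552

N = 15500; stratum weights W_h = N_h/N.
p̂_st = Σ W_h p̂_h = (3000·0.626 + 4300·0.239 + 4600·0.525 + 3600·0.482)/15500 = 0.45522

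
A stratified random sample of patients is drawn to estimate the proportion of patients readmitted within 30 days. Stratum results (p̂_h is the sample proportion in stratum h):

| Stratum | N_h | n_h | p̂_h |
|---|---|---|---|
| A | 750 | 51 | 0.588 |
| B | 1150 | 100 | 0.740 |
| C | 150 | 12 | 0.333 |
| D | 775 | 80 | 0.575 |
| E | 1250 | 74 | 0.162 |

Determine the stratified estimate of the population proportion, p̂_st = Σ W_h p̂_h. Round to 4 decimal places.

N = 4075; stratum weights W_h = N_h/N.
p̂_st = Σ W_h p̂_h = (750·0.588 + 1150·0.740 + 150·0.333 + 775·0.575 + 1250·0.162)/4075 = 0.48836

p̂_st ≈ 0.4884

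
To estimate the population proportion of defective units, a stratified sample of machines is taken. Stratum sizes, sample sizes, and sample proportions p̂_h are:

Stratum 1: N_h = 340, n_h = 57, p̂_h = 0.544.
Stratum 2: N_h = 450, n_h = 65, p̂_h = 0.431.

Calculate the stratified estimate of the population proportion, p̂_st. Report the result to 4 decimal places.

N = 790; stratum weights W_h = N_h/N.
p̂_st = Σ W_h p̂_h = (340·0.544 + 450·0.431)/790 = 0.47963

p̂_st ≈ 0.4796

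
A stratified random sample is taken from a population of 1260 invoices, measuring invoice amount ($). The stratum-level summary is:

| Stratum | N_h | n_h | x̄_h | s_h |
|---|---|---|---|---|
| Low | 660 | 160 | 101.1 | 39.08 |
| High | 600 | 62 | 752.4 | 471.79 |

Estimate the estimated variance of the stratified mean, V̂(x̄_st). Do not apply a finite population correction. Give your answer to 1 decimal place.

V̂(x̄_st) = Σ W_h² s_h²/n_h, with W_h = N_h/N and N = 1260:
  stratum Low: (660/1260)²·39.08²/160 = 2.619
  stratum High: (600/1260)²·471.79²/62 = 814.08
V̂(x̄_st) = 816.699

V̂(x̄_st) ≈ 816.7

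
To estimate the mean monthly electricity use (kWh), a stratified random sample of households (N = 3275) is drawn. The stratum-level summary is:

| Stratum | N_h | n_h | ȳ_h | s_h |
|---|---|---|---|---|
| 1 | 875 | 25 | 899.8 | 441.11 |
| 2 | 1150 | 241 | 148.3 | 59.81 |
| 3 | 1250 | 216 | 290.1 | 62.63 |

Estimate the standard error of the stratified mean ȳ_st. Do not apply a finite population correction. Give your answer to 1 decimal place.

V̂(ȳ_st) = Σ W_h² s_h²/n_h, with W_h = N_h/N and N = 3275:
  stratum 1: (875/3275)²·441.11²/25 = 555.581
  stratum 2: (1150/3275)²·59.81²/241 = 1.83022
  stratum 3: (1250/3275)²·62.63²/216 = 2.6455
V̂(ȳ_st) = 560.057
SE(ȳ_st) = √560.057 = 23.6655

SE(ȳ_st) ≈ 23.7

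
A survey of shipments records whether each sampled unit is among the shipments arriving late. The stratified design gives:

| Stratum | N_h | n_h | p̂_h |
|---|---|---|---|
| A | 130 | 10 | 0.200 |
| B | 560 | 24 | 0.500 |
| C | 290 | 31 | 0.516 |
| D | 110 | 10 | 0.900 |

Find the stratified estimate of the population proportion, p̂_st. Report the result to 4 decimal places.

N = 1090; stratum weights W_h = N_h/N.
p̂_st = Σ W_h p̂_h = (130·0.200 + 560·0.500 + 290·0.516 + 110·0.900)/1090 = 0.50884

p̂_st ≈ 0.5088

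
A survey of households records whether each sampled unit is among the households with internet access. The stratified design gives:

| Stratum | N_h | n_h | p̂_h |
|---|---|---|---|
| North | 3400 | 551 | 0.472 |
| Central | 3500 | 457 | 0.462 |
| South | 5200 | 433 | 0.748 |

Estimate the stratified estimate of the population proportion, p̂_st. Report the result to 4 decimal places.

N = 12100; stratum weights W_h = N_h/N.
p̂_st = Σ W_h p̂_h = (3400·0.472 + 3500·0.462 + 5200·0.748)/12100 = 0.58772

p̂_st ≈ 0.5877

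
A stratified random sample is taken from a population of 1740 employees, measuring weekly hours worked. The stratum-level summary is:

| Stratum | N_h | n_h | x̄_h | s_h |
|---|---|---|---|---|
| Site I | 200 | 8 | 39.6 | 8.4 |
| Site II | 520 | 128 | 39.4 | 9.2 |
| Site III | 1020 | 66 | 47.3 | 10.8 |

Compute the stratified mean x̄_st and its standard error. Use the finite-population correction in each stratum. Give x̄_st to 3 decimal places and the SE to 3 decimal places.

x̄_st = Σ W_h x̄_h = (200·39.6 + 520·39.4 + 1020·47.3)/1740 = 44.05402
V̂(x̄_st) = Σ W_h² (1 − n_h/N_h) s_h²/n_h, with W_h = N_h/N and N = 1740:
  stratum Site I: (200/1740)²·(1 − 8/200)·8.4²/8 = 0.111867
  stratum Site II: (520/1740)²·(1 − 128/520)·9.2²/128 = 0.0445201
  stratum Site III: (1020/1740)²·(1 − 66/1020)·10.8²/66 = 0.568007
V̂(x̄_st) = 0.724394
SE(x̄_st) = √0.724394 = 0.851113

x̄_st ≈ 44.054, SE ≈ 0.851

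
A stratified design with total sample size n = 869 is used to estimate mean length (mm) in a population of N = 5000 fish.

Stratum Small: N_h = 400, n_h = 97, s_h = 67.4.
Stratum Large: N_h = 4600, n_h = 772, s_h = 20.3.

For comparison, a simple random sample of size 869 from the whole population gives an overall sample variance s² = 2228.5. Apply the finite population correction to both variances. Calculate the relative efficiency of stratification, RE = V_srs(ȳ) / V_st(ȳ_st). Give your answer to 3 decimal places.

RE ≈ 3.514

V̂(ȳ_st) = Σ W_h² (1 − n_h/N_h) s_h²/n_h, with W_h = N_h/N and N = 5000:
  stratum Small: (400/5000)²·(1 − 97/400)·67.4²/97 = 0.227044
  stratum Large: (4600/5000)²·(1 − 772/4600)·20.3²/772 = 0.37598
V_st = 0.603024
V_srs = (1 − 869/5000)·2228.5/869 = 2.11874
Relative efficiency = V_srs / V_st = 2.11874/0.603024 = 3.5135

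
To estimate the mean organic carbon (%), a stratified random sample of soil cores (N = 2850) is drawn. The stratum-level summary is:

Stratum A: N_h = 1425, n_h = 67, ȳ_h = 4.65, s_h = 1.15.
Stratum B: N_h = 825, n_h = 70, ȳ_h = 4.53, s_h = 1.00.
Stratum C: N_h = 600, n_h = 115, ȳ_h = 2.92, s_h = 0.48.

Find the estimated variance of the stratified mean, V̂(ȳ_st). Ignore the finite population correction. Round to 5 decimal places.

V̂(ȳ_st) = Σ W_h² s_h²/n_h, with W_h = N_h/N and N = 2850:
  stratum A: (1425/2850)²·1.15²/67 = 0.0049347
  stratum B: (825/2850)²·1.00²/70 = 0.00119707
  stratum C: (600/2850)²·0.48²/115 = 8.87968e-05
V̂(ȳ_st) = 0.00622057

V̂(ȳ_st) ≈ 0.00622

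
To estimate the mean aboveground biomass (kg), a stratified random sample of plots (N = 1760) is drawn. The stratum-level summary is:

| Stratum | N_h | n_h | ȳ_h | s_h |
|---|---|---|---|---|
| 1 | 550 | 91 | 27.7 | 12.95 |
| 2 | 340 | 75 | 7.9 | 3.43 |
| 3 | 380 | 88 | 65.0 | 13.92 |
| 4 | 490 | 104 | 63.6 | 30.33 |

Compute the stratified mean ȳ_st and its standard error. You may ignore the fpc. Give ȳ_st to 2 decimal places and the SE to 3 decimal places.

ȳ_st ≈ 41.92, SE ≈ 0.987

ȳ_st = Σ W_h ȳ_h = (550·27.7 + 340·7.9 + 380·65.0 + 490·63.6)/1760 = 41.92330
V̂(ȳ_st) = Σ W_h² s_h²/n_h, with W_h = N_h/N and N = 1760:
  stratum 1: (550/1760)²·12.95²/91 = 0.179969
  stratum 2: (340/1760)²·3.43²/75 = 0.00585409
  stratum 3: (380/1760)²·13.92²/88 = 0.102645
  stratum 4: (490/1760)²·30.33²/104 = 0.685612
V̂(ȳ_st) = 0.97408
SE(ȳ_st) = √0.97408 = 0.986955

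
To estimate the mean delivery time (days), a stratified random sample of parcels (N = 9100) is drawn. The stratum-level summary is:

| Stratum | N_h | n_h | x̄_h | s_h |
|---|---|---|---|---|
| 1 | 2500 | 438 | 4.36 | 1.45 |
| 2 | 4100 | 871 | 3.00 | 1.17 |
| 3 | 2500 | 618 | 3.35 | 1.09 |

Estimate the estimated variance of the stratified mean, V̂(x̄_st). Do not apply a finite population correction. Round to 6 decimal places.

V̂(x̄_st) ≈ 0.000826

V̂(x̄_st) = Σ W_h² s_h²/n_h, with W_h = N_h/N and N = 9100:
  stratum 1: (2500/9100)²·1.45²/438 = 0.000362292
  stratum 2: (4100/9100)²·1.17²/871 = 0.000319035
  stratum 3: (2500/9100)²·1.09²/618 = 0.000145098
V̂(x̄_st) = 0.000826426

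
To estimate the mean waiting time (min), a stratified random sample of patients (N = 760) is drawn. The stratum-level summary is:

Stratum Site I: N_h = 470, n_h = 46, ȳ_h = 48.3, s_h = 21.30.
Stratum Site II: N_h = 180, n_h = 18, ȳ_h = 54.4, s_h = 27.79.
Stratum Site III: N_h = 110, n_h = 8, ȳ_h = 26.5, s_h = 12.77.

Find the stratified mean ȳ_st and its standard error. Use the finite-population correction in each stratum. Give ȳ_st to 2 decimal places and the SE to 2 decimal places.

ȳ_st ≈ 46.59, SE ≈ 2.44

ȳ_st = Σ W_h ȳ_h = (470·48.3 + 180·54.4 + 110·26.5)/760 = 46.58947
V̂(ȳ_st) = Σ W_h² (1 − n_h/N_h) s_h²/n_h, with W_h = N_h/N and N = 760:
  stratum Site I: (470/760)²·(1 − 46/470)·21.30²/46 = 3.40281
  stratum Site II: (180/760)²·(1 − 18/180)·27.79²/18 = 2.16603
  stratum Site III: (110/760)²·(1 − 8/110)·12.77²/8 = 0.395966
V̂(ȳ_st) = 5.96481
SE(ȳ_st) = √5.96481 = 2.4423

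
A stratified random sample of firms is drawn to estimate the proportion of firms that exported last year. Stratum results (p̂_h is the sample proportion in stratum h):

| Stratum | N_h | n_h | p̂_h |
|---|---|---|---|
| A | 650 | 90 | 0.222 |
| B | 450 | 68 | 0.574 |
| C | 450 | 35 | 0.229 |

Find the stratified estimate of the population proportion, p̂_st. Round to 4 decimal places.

p̂_st ≈ 0.3262

N = 1550; stratum weights W_h = N_h/N.
p̂_st = Σ W_h p̂_h = (650·0.222 + 450·0.574 + 450·0.229)/1550 = 0.32623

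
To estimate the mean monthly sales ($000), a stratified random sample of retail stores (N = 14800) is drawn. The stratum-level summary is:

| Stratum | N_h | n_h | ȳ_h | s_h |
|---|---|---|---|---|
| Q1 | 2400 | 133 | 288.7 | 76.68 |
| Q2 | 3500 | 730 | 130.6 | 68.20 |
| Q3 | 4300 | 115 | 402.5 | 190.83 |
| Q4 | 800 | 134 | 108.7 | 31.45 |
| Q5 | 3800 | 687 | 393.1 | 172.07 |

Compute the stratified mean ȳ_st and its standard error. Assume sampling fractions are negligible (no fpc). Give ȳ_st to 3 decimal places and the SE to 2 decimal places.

ȳ_st = Σ W_h ȳ_h = (2400·288.7 + 3500·130.6 + 4300·402.5 + 800·108.7 + 3800·393.1)/14800 = 301.45068
V̂(ȳ_st) = Σ W_h² s_h²/n_h, with W_h = N_h/N and N = 14800:
  stratum Q1: (2400/14800)²·76.68²/133 = 1.16255
  stratum Q2: (3500/14800)²·68.20²/730 = 0.356335
  stratum Q3: (4300/14800)²·190.83²/115 = 26.7306
  stratum Q4: (800/14800)²·31.45²/134 = 0.0215672
  stratum Q5: (3800/14800)²·172.07²/687 = 2.84117
V̂(ȳ_st) = 31.1122
SE(ȳ_st) = √31.1122 = 5.57783

ȳ_st ≈ 301.451, SE ≈ 5.58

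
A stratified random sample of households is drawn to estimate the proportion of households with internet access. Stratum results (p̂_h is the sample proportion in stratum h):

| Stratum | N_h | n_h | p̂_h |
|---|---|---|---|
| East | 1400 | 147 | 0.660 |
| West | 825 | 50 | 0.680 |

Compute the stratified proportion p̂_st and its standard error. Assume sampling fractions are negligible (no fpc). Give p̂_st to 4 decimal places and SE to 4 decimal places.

p̂_st ≈ 0.6674, SE ≈ 0.0349

N = 2225; stratum weights W_h = N_h/N.
p̂_st = Σ W_h p̂_h = (1400·0.660 + 825·0.680)/2225 = 0.66742
V̂(p̂_st) = Σ W_h² p̂_h(1−p̂_h)/(n_h−1):
  stratum East: (1400/2225)²·0.660·0.340/146 = 0.000608508
  stratum West: (825/2225)²·0.680·0.320/49 = 0.000610535
V̂(p̂_st) = 0.00121904; SE = √V̂ = 0.0349148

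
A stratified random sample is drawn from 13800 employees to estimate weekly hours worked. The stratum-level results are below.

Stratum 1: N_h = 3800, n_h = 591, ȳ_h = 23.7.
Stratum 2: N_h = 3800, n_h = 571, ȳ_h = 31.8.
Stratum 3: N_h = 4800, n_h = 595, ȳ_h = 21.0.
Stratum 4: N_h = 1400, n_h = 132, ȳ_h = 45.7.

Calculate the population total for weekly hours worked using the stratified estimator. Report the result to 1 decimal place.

τ̂_st = Σ N_h ȳ_h = 3800·23.7 + 3800·31.8 + 4800·21.0 + 1400·45.7 = 375680.0

τ̂_st ≈ 375680.0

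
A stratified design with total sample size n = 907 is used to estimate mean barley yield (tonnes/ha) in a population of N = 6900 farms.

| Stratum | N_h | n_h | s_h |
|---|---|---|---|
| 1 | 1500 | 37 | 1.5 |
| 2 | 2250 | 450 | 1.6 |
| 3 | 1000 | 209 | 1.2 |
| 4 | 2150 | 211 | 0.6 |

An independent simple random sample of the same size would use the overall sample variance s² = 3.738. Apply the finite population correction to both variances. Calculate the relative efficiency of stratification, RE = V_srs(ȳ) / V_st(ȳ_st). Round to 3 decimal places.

RE ≈ 1.008

V̂(ȳ_st) = Σ W_h² (1 − n_h/N_h) s_h²/n_h, with W_h = N_h/N and N = 6900:
  stratum 1: (1500/6900)²·(1 − 37/1500)·1.5²/37 = 0.00280297
  stratum 2: (2250/6900)²·(1 − 450/2250)·1.6²/450 = 0.000483932
  stratum 3: (1000/6900)²·(1 − 209/1000)·1.2²/209 = 0.000114471
  stratum 4: (2150/6900)²·(1 − 211/2150)·0.6²/211 = 0.000149396
V_st = 0.00355077
V_srs = (1 − 907/6900)·3.738/907 = 0.00357954
Relative efficiency = V_srs / V_st = 0.00357954/0.00355077 = 1.0081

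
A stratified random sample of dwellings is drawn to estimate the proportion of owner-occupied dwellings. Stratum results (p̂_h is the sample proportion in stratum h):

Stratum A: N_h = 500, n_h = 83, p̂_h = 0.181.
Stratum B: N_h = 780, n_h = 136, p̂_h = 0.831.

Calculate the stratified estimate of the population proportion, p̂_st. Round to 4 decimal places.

p̂_st ≈ 0.5771

N = 1280; stratum weights W_h = N_h/N.
p̂_st = Σ W_h p̂_h = (500·0.181 + 780·0.831)/1280 = 0.57709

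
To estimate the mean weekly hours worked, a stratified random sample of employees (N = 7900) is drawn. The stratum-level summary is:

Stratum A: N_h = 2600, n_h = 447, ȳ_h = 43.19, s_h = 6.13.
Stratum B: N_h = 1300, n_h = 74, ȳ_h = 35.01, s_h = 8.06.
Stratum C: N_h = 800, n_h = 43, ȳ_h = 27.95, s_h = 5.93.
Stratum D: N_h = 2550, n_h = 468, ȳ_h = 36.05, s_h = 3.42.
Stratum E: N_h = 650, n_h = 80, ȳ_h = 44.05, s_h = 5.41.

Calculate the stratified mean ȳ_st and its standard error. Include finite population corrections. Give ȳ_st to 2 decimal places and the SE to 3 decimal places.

ȳ_st ≈ 38.07, SE ≈ 0.205

ȳ_st = Σ W_h ȳ_h = (2600·43.19 + 1300·35.01 + 800·27.95 + 2550·36.05 + 650·44.05)/7900 = 38.06671
V̂(ȳ_st) = Σ W_h² (1 − n_h/N_h) s_h²/n_h, with W_h = N_h/N and N = 7900:
  stratum A: (2600/7900)²·(1 − 447/2600)·6.13²/447 = 0.00754009
  stratum B: (1300/7900)²·(1 − 74/1300)·8.06²/74 = 0.0224191
  stratum C: (800/7900)²·(1 − 43/800)·5.93²/43 = 0.00793547
  stratum D: (2550/7900)²·(1 − 468/2550)·3.42²/468 = 0.00212605
  stratum E: (650/7900)²·(1 − 80/650)·5.41²/80 = 0.00217189
V̂(ȳ_st) = 0.0421926
SE(ȳ_st) = √0.0421926 = 0.205408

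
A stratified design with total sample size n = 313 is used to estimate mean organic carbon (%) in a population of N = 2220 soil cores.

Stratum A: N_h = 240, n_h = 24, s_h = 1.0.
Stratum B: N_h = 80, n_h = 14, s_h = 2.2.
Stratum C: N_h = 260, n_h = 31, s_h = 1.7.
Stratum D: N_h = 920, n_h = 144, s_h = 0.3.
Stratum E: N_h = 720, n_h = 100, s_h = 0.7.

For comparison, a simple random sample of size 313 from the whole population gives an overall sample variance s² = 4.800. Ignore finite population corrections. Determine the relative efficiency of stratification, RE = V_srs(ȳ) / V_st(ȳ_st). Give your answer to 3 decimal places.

V̂(ȳ_st) = Σ W_h² s_h²/n_h, with W_h = N_h/N and N = 2220:
  stratum A: (240/2220)²·1.0²/24 = 0.000486973
  stratum B: (80/2220)²·2.2²/14 = 0.000448943
  stratum C: (260/2220)²·1.7²/31 = 0.00127872
  stratum D: (920/2220)²·0.3²/144 = 0.000107337
  stratum E: (720/2220)²·0.7²/100 = 0.000515413
V_st = 0.00283739
V_srs = s²/n = 4.800/313 = 0.0153355
Relative efficiency = V_srs / V_st = 0.0153355/0.00283739 = 5.4048

RE ≈ 5.405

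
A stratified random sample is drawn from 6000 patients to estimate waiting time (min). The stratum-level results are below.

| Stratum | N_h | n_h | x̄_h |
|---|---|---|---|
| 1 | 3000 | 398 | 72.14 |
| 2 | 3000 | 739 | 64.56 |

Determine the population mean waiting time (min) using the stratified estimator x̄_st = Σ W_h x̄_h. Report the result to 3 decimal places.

x̄_st ≈ 68.350

N = Σ N_h = 6000. Stratum weights W_h = N_h/N.
x̄_st = (3000·72.14 + 3000·64.56) / 6000 = 68.35000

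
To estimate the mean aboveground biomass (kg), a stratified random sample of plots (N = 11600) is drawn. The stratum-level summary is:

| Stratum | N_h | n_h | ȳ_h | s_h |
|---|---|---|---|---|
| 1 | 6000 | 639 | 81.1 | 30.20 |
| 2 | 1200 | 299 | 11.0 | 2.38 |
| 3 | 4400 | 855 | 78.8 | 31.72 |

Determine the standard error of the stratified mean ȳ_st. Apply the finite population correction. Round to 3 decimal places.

SE(ȳ_st) ≈ 0.691

V̂(ȳ_st) = Σ W_h² (1 − n_h/N_h) s_h²/n_h, with W_h = N_h/N and N = 11600:
  stratum 1: (6000/11600)²·(1 − 639/6000)·30.20²/639 = 0.341188
  stratum 2: (1200/11600)²·(1 − 299/1200)·2.38²/299 = 0.00015222
  stratum 3: (4400/11600)²·(1 − 855/4400)·31.72²/855 = 0.136412
V̂(ȳ_st) = 0.477753
SE(ȳ_st) = √0.477753 = 0.691197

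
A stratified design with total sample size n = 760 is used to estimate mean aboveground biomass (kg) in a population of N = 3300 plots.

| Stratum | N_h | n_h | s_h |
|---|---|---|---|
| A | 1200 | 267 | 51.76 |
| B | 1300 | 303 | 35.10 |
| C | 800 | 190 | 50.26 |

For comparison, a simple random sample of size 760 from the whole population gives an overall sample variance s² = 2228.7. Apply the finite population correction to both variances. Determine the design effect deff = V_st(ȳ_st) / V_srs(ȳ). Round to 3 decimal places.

deff ≈ 0.935

V̂(ȳ_st) = Σ W_h² (1 − n_h/N_h) s_h²/n_h, with W_h = N_h/N and N = 3300:
  stratum A: (1200/3300)²·(1 − 267/1200)·51.76²/267 = 1.0316
  stratum B: (1300/3300)²·(1 − 303/1300)·35.10²/303 = 0.48393
  stratum C: (800/3300)²·(1 − 190/800)·50.26²/190 = 0.595776
V_st = 2.11131
V_srs = (1 − 760/3300)·2228.7/760 = 2.25714
deff = V_st / V_srs = 2.11131/2.25714 = 0.9354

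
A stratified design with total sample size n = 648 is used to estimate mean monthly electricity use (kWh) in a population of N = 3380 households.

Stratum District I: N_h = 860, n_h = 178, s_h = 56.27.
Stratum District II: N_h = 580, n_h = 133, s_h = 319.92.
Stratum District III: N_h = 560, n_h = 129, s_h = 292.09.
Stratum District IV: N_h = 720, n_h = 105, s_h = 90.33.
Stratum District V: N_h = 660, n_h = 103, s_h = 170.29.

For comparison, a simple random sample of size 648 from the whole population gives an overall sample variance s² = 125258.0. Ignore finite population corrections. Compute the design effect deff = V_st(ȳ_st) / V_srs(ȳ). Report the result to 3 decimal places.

deff ≈ 0.291

V̂(ȳ_st) = Σ W_h² s_h²/n_h, with W_h = N_h/N and N = 3380:
  stratum District I: (860/3380)²·56.27²/178 = 1.15159
  stratum District II: (580/3380)²·319.92²/133 = 22.6597
  stratum District III: (560/3380)²·292.09²/129 = 18.1546
  stratum District IV: (720/3380)²·90.33²/105 = 3.52619
  stratum District V: (660/3380)²·170.29²/103 = 10.7348
V_st = 56.2269
V_srs = s²/n = 125258.0/648 = 193.299
deff = V_st / V_srs = 56.2269/193.299 = 0.2909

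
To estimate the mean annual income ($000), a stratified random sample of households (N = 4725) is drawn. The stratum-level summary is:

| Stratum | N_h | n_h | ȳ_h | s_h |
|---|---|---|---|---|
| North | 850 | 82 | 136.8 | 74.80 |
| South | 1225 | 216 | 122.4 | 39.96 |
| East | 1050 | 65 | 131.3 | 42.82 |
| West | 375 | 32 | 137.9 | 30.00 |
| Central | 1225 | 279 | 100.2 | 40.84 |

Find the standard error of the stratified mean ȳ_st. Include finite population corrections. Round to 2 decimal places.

SE(ȳ_st) ≈ 2.05

V̂(ȳ_st) = Σ W_h² (1 − n_h/N_h) s_h²/n_h, with W_h = N_h/N and N = 4725:
  stratum North: (850/4725)²·(1 − 82/850)·74.80²/82 = 1.99511
  stratum South: (1225/4725)²·(1 − 216/1225)·39.96²/216 = 0.40928
  stratum East: (1050/4725)²·(1 − 65/1050)·42.82²/65 = 1.30678
  stratum West: (375/4725)²·(1 − 32/375)·30.00²/32 = 0.162037
  stratum Central: (1225/4725)²·(1 − 279/1225)·40.84²/279 = 0.310306
V̂(ȳ_st) = 4.18351
SE(ȳ_st) = √4.18351 = 2.04536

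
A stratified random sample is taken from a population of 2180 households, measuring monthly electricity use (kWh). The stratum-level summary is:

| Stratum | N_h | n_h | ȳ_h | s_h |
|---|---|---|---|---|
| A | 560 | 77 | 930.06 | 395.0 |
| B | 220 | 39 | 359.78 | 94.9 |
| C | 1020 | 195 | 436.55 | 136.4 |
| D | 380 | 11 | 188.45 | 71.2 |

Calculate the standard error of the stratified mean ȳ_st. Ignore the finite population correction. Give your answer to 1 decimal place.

SE(ȳ_st) ≈ 13.1

V̂(ȳ_st) = Σ W_h² s_h²/n_h, with W_h = N_h/N and N = 2180:
  stratum A: (560/2180)²·395.0²/77 = 133.711
  stratum B: (220/2180)²·94.9²/39 = 2.3518
  stratum C: (1020/2180)²·136.4²/195 = 20.8873
  stratum D: (380/2180)²·71.2²/11 = 14.003
V̂(ȳ_st) = 170.953
SE(ȳ_st) = √170.953 = 13.0749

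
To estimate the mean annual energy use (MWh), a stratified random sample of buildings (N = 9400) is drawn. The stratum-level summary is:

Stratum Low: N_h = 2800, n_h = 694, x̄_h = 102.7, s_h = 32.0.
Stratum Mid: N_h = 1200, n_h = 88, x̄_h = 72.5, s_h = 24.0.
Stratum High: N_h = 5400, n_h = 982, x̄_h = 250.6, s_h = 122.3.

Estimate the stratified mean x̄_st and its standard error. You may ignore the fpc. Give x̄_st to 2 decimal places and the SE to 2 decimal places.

x̄_st = Σ W_h x̄_h = (2800·102.7 + 1200·72.5 + 5400·250.6)/9400 = 183.80851
V̂(x̄_st) = Σ W_h² s_h²/n_h, with W_h = N_h/N and N = 9400:
  stratum Low: (2800/9400)²·32.0²/694 = 0.130918
  stratum Mid: (1200/9400)²·24.0²/88 = 0.106671
  stratum High: (5400/9400)²·122.3²/982 = 5.02659
V̂(x̄_st) = 5.26418
SE(x̄_st) = √5.26418 = 2.29438

x̄_st ≈ 183.81, SE ≈ 2.29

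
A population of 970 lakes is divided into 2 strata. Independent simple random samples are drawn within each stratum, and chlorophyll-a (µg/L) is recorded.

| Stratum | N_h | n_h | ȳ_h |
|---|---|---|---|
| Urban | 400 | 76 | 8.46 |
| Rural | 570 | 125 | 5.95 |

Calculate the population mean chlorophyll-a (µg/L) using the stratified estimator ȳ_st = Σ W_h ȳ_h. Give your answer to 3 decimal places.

N = Σ N_h = 970. Stratum weights W_h = N_h/N.
ȳ_st = (400·8.46 + 570·5.95) / 970 = 6.98505

ȳ_st ≈ 6.985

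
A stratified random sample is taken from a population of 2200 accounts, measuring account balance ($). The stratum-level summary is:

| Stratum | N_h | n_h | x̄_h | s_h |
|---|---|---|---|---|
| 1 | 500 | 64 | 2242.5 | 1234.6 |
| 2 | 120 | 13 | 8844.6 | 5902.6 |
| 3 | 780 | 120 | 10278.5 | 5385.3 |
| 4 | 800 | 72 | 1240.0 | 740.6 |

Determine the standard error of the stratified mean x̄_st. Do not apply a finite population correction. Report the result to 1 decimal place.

SE(x̄_st) ≈ 201.5

V̂(x̄_st) = Σ W_h² s_h²/n_h, with W_h = N_h/N and N = 2200:
  stratum 1: (500/2200)²·1234.6²/64 = 1230.18
  stratum 2: (120/2200)²·5902.6²/13 = 7973.71
  stratum 3: (780/2200)²·5385.3²/120 = 30379.6
  stratum 4: (800/2200)²·740.6²/72 = 1007.32
V̂(x̄_st) = 40590.8
SE(x̄_st) = √40590.8 = 201.472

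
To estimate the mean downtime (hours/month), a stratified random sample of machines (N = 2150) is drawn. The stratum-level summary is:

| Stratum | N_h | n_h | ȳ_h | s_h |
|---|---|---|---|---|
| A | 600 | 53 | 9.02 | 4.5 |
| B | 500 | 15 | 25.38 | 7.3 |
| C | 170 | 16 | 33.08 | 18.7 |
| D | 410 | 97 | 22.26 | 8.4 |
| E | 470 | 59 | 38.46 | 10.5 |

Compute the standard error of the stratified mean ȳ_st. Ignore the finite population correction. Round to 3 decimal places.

V̂(ȳ_st) = Σ W_h² s_h²/n_h, with W_h = N_h/N and N = 2150:
  stratum A: (600/2150)²·4.5²/53 = 0.029756
  stratum B: (500/2150)²·7.3²/15 = 0.19214
  stratum C: (170/2150)²·18.7²/16 = 0.136642
  stratum D: (410/2150)²·8.4²/97 = 0.0264532
  stratum E: (470/2150)²·10.5²/59 = 0.0892988
V̂(ȳ_st) = 0.47429
SE(ȳ_st) = √0.47429 = 0.688687

SE(ȳ_st) ≈ 0.689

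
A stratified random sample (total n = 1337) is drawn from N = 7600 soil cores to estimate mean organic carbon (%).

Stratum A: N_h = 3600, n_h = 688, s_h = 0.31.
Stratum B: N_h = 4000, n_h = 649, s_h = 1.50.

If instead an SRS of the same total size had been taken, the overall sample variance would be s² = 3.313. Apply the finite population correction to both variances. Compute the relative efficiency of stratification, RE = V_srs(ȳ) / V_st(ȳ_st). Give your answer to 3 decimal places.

V̂(ȳ_st) = Σ W_h² (1 − n_h/N_h) s_h²/n_h, with W_h = N_h/N and N = 7600:
  stratum A: (3600/7600)²·(1 − 688/3600)·0.31²/688 = 2.53514e-05
  stratum B: (4000/7600)²·(1 − 649/4000)·1.50²/649 = 0.000804535
V_st = 0.000829887
V_srs = (1 − 1337/7600)·3.313/1337 = 0.00204201
Relative efficiency = V_srs / V_st = 0.00204201/0.000829887 = 2.4606

RE ≈ 2.461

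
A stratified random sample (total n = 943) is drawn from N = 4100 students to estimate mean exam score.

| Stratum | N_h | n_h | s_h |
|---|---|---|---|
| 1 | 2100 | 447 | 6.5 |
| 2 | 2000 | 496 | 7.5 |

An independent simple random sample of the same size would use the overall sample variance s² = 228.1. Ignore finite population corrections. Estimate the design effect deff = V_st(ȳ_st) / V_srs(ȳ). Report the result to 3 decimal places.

deff ≈ 0.214

V̂(ȳ_st) = Σ W_h² s_h²/n_h, with W_h = N_h/N and N = 4100:
  stratum 1: (2100/4100)²·6.5²/447 = 0.0247965
  stratum 2: (2000/4100)²·7.5²/496 = 0.0269857
V_st = 0.0517821
V_srs = s²/n = 228.1/943 = 0.241888
deff = V_st / V_srs = 0.0517821/0.241888 = 0.2141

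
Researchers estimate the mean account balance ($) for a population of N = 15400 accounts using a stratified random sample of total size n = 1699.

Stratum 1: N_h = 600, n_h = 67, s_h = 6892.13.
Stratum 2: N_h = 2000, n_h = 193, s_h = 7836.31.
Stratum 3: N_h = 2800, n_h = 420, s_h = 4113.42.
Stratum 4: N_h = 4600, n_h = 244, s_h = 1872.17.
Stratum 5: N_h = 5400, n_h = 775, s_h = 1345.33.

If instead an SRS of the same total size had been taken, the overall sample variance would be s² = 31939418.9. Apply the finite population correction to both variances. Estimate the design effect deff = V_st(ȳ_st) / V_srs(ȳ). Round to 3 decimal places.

V̂(ȳ_st) = Σ W_h² (1 − n_h/N_h) s_h²/n_h, with W_h = N_h/N and N = 15400:
  stratum 1: (600/15400)²·(1 − 67/600)·6892.13²/67 = 956.025
  stratum 2: (2000/15400)²·(1 − 193/2000)·7836.31²/193 = 4848.56
  stratum 3: (2800/15400)²·(1 − 420/2800)·4113.42²/420 = 1132.01
  stratum 4: (4600/15400)²·(1 − 244/4600)·1872.17²/244 = 1213.68
  stratum 5: (5400/15400)²·(1 − 775/5400)·1345.33²/775 = 245.935
V_st = 8396.21
V_srs = (1 − 1699/15400)·31939418.9/1699 = 16725
deff = V_st / V_srs = 8396.21/16725 = 0.5020

deff ≈ 0.502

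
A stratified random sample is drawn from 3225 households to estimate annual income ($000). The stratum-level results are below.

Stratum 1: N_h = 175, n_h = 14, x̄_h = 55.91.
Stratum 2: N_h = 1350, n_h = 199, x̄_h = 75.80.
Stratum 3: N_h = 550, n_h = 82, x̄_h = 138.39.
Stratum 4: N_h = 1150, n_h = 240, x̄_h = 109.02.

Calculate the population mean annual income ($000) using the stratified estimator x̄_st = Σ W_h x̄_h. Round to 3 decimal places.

x̄_st ≈ 97.241

N = Σ N_h = 3225. Stratum weights W_h = N_h/N.
x̄_st = (175·55.91 + 1350·75.80 + 550·138.39 + 1150·109.02) / 3225 = 97.24085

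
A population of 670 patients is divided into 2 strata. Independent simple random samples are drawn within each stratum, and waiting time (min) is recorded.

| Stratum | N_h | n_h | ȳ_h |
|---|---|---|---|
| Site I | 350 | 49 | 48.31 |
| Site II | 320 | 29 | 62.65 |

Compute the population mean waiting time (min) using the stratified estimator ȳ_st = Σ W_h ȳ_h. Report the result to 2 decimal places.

ȳ_st ≈ 55.16

N = Σ N_h = 670. Stratum weights W_h = N_h/N.
ȳ_st = (350·48.31 + 320·62.65) / 670 = 55.1590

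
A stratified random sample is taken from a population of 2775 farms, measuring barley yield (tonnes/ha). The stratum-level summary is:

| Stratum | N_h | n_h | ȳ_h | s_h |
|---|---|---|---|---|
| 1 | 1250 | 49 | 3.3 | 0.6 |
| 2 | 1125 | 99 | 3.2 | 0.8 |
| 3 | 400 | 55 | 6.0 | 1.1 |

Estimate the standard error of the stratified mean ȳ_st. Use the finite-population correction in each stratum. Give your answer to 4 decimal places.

SE(ȳ_st) ≈ 0.0529

V̂(ȳ_st) = Σ W_h² (1 − n_h/N_h) s_h²/n_h, with W_h = N_h/N and N = 2775:
  stratum 1: (1250/2775)²·(1 − 49/1250)·0.6²/49 = 0.0014323
  stratum 2: (1125/2775)²·(1 − 99/1125)·0.8²/99 = 0.000968989
  stratum 3: (400/2775)²·(1 − 55/400)·1.1²/55 = 0.000394254
V̂(ȳ_st) = 0.00279554
SE(ȳ_st) = √0.00279554 = 0.0528729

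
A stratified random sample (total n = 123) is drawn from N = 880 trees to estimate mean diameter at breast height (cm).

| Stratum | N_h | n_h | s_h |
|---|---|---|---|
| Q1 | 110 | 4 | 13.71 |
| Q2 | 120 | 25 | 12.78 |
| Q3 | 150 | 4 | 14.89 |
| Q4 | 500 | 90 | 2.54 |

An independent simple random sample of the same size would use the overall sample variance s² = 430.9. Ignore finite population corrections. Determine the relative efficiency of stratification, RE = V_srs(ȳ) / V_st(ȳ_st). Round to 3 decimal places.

RE ≈ 1.407

V̂(ȳ_st) = Σ W_h² s_h²/n_h, with W_h = N_h/N and N = 880:
  stratum Q1: (110/880)²·13.71²/4 = 0.734235
  stratum Q2: (120/880)²·12.78²/25 = 0.121484
  stratum Q3: (150/880)²·14.89²/4 = 1.61045
  stratum Q4: (500/880)²·2.54²/90 = 0.0231419
V_st = 2.48931
V_srs = s²/n = 430.9/123 = 3.50325
Relative efficiency = V_srs / V_st = 3.50325/2.48931 = 1.4073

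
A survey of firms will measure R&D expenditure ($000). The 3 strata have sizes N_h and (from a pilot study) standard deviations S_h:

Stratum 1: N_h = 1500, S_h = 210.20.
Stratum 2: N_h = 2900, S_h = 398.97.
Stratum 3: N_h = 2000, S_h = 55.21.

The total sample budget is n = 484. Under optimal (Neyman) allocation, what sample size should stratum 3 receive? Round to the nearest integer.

34

Neyman allocation: n_h = n · N_h S_h / Σ N_i S_i, with n = 484.
  stratum 1: N_h·S_h = 1500·210.20 = 315300.00
  stratum 2: N_h·S_h = 2900·398.97 = 1157013.00
  stratum 3: N_h·S_h = 2000·55.21 = 110420.00
Σ N_h S_h = 1582733.00
n for stratum 3 = 484·110420.00/1582733.00 = 33.766 → 34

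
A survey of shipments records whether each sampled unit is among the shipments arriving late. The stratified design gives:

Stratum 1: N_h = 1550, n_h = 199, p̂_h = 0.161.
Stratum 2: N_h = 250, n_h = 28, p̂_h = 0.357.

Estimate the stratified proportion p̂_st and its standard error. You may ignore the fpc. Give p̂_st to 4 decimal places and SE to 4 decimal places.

N = 1800; stratum weights W_h = N_h/N.
p̂_st = Σ W_h p̂_h = (1550·0.161 + 250·0.357)/1800 = 0.18822
V̂(p̂_st) = Σ W_h² p̂_h(1−p̂_h)/(n_h−1):
  stratum 1: (1550/1800)²·0.161·0.839/198 = 0.000505872
  stratum 2: (250/1800)²·0.357·0.643/27 = 0.000164002
V̂(p̂_st) = 0.000669875; SE = √V̂ = 0.0258819

p̂_st ≈ 0.1882, SE ≈ 0.0259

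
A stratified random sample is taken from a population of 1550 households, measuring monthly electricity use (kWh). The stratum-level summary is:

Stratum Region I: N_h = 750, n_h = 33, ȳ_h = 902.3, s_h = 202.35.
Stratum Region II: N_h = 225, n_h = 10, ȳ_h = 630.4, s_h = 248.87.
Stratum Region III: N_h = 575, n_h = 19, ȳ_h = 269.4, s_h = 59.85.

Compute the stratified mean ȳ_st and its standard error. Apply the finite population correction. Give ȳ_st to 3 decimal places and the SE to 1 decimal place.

ȳ_st = Σ W_h ȳ_h = (750·902.3 + 225·630.4 + 575·269.4)/1550 = 628.04516
V̂(ȳ_st) = Σ W_h² (1 − n_h/N_h) s_h²/n_h, with W_h = N_h/N and N = 1550:
  stratum Region I: (750/1550)²·(1 − 33/750)·202.35²/33 = 277.721
  stratum Region II: (225/1550)²·(1 − 10/225)·248.87²/10 = 124.71
  stratum Region III: (575/1550)²·(1 − 19/575)·59.85²/19 = 25.0873
V̂(ȳ_st) = 427.519
SE(ȳ_st) = √427.519 = 20.6765

ȳ_st ≈ 628.045, SE ≈ 20.7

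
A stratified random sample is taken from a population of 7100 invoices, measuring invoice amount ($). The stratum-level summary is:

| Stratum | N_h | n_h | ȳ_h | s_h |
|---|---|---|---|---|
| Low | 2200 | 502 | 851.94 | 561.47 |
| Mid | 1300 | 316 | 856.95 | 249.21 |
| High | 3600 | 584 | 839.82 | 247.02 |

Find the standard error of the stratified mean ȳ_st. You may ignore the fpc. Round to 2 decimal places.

V̂(ȳ_st) = Σ W_h² s_h²/n_h, with W_h = N_h/N and N = 7100:
  stratum Low: (2200/7100)²·561.47²/502 = 60.2946
  stratum Mid: (1300/7100)²·249.21²/316 = 6.58891
  stratum High: (3600/7100)²·247.02²/584 = 26.8621
V̂(ȳ_st) = 93.7455
SE(ȳ_st) = √93.7455 = 9.68223

SE(ȳ_st) ≈ 9.68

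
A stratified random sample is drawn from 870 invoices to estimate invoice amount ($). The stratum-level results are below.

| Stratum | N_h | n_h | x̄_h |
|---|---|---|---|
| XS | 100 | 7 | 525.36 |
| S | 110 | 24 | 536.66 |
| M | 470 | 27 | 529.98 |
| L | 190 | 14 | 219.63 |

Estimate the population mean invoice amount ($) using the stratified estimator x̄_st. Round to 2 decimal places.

x̄_st ≈ 462.52

N = Σ N_h = 870. Stratum weights W_h = N_h/N.
x̄_st = (100·525.36 + 110·536.66 + 470·529.98 + 190·219.63) / 870 = 462.5160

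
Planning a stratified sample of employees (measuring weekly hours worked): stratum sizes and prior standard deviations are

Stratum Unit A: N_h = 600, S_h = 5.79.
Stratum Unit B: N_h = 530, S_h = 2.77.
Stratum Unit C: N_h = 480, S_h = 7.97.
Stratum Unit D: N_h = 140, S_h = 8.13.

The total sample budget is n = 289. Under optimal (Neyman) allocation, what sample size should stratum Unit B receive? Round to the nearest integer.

43

Neyman allocation: n_h = n · N_h S_h / Σ N_i S_i, with n = 289.
  stratum Unit A: N_h·S_h = 600·5.79 = 3474.00
  stratum Unit B: N_h·S_h = 530·2.77 = 1468.10
  stratum Unit C: N_h·S_h = 480·7.97 = 3825.60
  stratum Unit D: N_h·S_h = 140·8.13 = 1138.20
Σ N_h S_h = 9905.90
n for stratum Unit B = 289·1468.10/9905.90 = 42.831 → 43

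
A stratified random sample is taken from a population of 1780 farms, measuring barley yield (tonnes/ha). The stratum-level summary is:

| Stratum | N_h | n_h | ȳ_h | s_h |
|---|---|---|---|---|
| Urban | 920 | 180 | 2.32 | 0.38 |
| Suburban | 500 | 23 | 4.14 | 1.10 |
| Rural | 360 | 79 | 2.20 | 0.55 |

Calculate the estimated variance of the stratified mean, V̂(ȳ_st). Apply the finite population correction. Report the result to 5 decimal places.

V̂(ȳ_st) = Σ W_h² (1 − n_h/N_h) s_h²/n_h, with W_h = N_h/N and N = 1780:
  stratum Urban: (920/1780)²·(1 − 180/920)·0.38²/180 = 0.000172375
  stratum Suburban: (500/1780)²·(1 − 23/500)·1.10²/23 = 0.0039601
  stratum Rural: (360/1780)²·(1 − 79/360)·0.55²/79 = 0.000122255
V̂(ȳ_st) = 0.00425473

V̂(ȳ_st) ≈ 0.00425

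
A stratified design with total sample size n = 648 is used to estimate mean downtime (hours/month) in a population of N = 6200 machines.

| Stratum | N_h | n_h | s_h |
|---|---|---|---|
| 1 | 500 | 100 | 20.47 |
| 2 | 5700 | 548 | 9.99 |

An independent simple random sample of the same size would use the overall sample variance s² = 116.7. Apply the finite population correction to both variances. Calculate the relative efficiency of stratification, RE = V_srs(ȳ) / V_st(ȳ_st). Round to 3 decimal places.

V̂(ȳ_st) = Σ W_h² (1 − n_h/N_h) s_h²/n_h, with W_h = N_h/N and N = 6200:
  stratum 1: (500/6200)²·(1 − 100/500)·20.47²/100 = 0.0218013
  stratum 2: (5700/6200)²·(1 − 548/5700)·9.99²/548 = 0.139129
V_st = 0.16093
V_srs = (1 − 648/6200)·116.7/648 = 0.16127
Relative efficiency = V_srs / V_st = 0.16127/0.16093 = 1.0021

RE ≈ 1.002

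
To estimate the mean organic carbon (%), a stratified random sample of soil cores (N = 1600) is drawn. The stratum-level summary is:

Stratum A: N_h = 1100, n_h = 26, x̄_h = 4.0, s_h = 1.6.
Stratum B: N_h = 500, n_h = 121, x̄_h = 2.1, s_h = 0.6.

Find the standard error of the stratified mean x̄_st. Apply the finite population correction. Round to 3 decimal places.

SE(x̄_st) ≈ 0.214

V̂(x̄_st) = Σ W_h² (1 − n_h/N_h) s_h²/n_h, with W_h = N_h/N and N = 1600:
  stratum A: (1100/1600)²·(1 − 26/1100)·1.6²/26 = 0.0454385
  stratum B: (500/1600)²·(1 − 121/500)·0.6²/121 = 0.000220235
V̂(x̄_st) = 0.0456587
SE(x̄_st) = √0.0456587 = 0.213679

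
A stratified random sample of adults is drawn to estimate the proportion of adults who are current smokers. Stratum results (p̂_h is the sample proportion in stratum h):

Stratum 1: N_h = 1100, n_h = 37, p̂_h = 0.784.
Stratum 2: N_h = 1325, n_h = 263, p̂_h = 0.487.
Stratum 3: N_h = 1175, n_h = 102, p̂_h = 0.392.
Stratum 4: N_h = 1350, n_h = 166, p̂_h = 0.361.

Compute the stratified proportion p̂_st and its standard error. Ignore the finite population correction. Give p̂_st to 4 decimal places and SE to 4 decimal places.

N = 4950; stratum weights W_h = N_h/N.
p̂_st = Σ W_h p̂_h = (1100·0.784 + 1325·0.487 + 1175·0.392 + 1350·0.361)/4950 = 0.49609
V̂(p̂_st) = Σ W_h² p̂_h(1−p̂_h)/(n_h−1):
  stratum 1: (1100/4950)²·0.784·0.216/36 = 0.000232296
  stratum 2: (1325/4950)²·0.487·0.513/262 = 6.83229e-05
  stratum 3: (1175/4950)²·0.392·0.608/101 = 0.000132964
  stratum 4: (1350/4950)²·0.361·0.639/165 = 0.000103988
V̂(p̂_st) = 0.000537571; SE = √V̂ = 0.0231856

p̂_st ≈ 0.4961, SE ≈ 0.0232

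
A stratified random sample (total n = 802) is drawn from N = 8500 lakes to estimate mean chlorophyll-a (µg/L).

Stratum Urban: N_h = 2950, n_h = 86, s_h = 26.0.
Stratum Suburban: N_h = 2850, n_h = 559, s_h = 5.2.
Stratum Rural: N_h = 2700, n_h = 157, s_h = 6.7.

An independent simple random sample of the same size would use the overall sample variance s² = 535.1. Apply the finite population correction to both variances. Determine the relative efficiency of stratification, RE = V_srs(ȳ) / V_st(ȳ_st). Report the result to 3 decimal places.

V̂(ȳ_st) = Σ W_h² (1 − n_h/N_h) s_h²/n_h, with W_h = N_h/N and N = 8500:
  stratum Urban: (2950/8500)²·(1 − 86/2950)·26.0²/86 = 0.91919
  stratum Suburban: (2850/8500)²·(1 − 559/2850)·5.2²/559 = 0.00437146
  stratum Rural: (2700/8500)²·(1 − 157/2700)·6.7²/157 = 0.027172
V_st = 0.950734
V_srs = (1 − 802/8500)·535.1/802 = 0.604254
Relative efficiency = V_srs / V_st = 0.604254/0.950734 = 0.6356

RE ≈ 0.636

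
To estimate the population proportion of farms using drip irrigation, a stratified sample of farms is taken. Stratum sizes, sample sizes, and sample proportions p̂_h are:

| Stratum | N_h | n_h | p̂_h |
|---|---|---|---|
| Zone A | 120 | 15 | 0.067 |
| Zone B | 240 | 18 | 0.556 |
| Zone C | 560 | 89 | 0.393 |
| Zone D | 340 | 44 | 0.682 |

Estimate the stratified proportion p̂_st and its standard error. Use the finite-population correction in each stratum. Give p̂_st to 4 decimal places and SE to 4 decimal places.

p̂_st ≈ 0.4710, SE ≈ 0.0360

N = 1260; stratum weights W_h = N_h/N.
p̂_st = Σ W_h p̂_h = (120·0.067 + 240·0.556 + 560·0.393 + 340·0.682)/1260 = 0.47098
V̂(p̂_st) = Σ W_h² (1 − n_h/N_h) p̂_h(1−p̂_h)/(n_h−1):
  stratum Zone A: (120/1260)²·(1 − 15/120)·0.067·0.933/14 = 3.54371e-05
  stratum Zone B: (240/1260)²·(1 − 18/240)·0.556·0.444/17 = 0.00048734
  stratum Zone C: (560/1260)²·(1 − 89/560)·0.393·0.607/88 = 0.000450367
  stratum Zone D: (340/1260)²·(1 − 44/340)·0.682·0.318/43 = 0.000319722
V̂(p̂_st) = 0.00129287; SE = √V̂ = 0.0359564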